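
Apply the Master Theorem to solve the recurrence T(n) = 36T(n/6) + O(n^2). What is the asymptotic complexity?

Master Theorem for T(n) = 36T(n/6) + O(n^2):

a = 36, b = 6, c = 2
log_b(a) = log_6(36) = 2.0000

Case 2: c = 2 = log_6(36) = 2.0000
T(n) = O(n^2 log n) = O(n^2 log n)

For T(n) = 36T(n/6) + O(n^2): log_6(36) = 2.0000. This is Case 2 of the Master Theorem (c = log_b(a), equal work at all levels), giving O(n^2 log n).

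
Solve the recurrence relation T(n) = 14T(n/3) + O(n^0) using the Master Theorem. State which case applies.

Master Theorem for T(n) = 14T(n/3) + O(n^0):

a = 14, b = 3, c = 0
log_b(a) = log_3(14) = 2.4022

Case 1: c = 0 < log_3(14) = 2.4022
T(n) = O(n^(log_3 14))

For T(n) = 14T(n/3) + O(n^0): log_3(14) = 2.4022. This is Case 1 of the Master Theorem (c < log_b(a), work dominated by leaves), giving O(n^(log_3 14)).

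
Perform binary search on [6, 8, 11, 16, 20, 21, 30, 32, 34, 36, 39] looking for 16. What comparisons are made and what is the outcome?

Binary search for 16 in [6, 8, 11, 16, 20, 21, 30, 32, 34, 36, 39]:

lo=0, hi=10, mid=5, arr[mid]=21 -> 21 > 16, search left half
lo=0, hi=4, mid=2, arr[mid]=11 -> 11 < 16, search right half
lo=3, hi=4, mid=3, arr[mid]=16 -> Found target at index 3!

Binary search finds 16 at index 3 after 3 comparisons. The search repeatedly halves the search space by comparing with the middle element.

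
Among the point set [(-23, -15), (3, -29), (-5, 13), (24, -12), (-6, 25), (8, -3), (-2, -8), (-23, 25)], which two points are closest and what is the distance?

Computing all pairwise distances among 8 points:

d((-23, -15), (3, -29)) = 29.5296
d((-23, -15), (-5, 13)) = 33.2866
d((-23, -15), (24, -12)) = 47.0956
d((-23, -15), (-6, 25)) = 43.4626
d((-23, -15), (8, -3)) = 33.2415
d((-23, -15), (-2, -8)) = 22.1359
d((-23, -15), (-23, 25)) = 40.0
d((3, -29), (-5, 13)) = 42.7551
d((3, -29), (24, -12)) = 27.0185
d((3, -29), (-6, 25)) = 54.7449
d((3, -29), (8, -3)) = 26.4764
d((3, -29), (-2, -8)) = 21.587
d((3, -29), (-23, 25)) = 59.9333
d((-5, 13), (24, -12)) = 38.2884
d((-5, 13), (-6, 25)) = 12.0416
d((-5, 13), (8, -3)) = 20.6155
d((-5, 13), (-2, -8)) = 21.2132
d((-5, 13), (-23, 25)) = 21.6333
d((24, -12), (-6, 25)) = 47.634
d((24, -12), (8, -3)) = 18.3576
d((24, -12), (-2, -8)) = 26.3059
d((24, -12), (-23, 25)) = 59.8164
d((-6, 25), (8, -3)) = 31.305
d((-6, 25), (-2, -8)) = 33.2415
d((-6, 25), (-23, 25)) = 17.0
d((8, -3), (-2, -8)) = 11.1803 <-- minimum
d((8, -3), (-23, 25)) = 41.7732
d((-2, -8), (-23, 25)) = 39.1152

Closest pair: (8, -3) and (-2, -8) with distance 11.1803

The closest pair is (8, -3) and (-2, -8) with Euclidean distance 11.1803. For 8 points, brute-force pairwise comparison is shown above. For large n, the divide-and-conquer algorithm (sort by x, recurse on halves, check the dividing strip) achieves O(n log n).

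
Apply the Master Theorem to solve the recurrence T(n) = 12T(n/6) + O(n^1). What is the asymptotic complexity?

Master Theorem for T(n) = 12T(n/6) + O(n^1):

a = 12, b = 6, c = 1
log_b(a) = log_6(12) = 1.3869

Case 1: c = 1 < log_6(12) = 1.3869
T(n) = O(n^(log_6 12))

For T(n) = 12T(n/6) + O(n^1): log_6(12) = 1.3869. This is Case 1 of the Master Theorem (c < log_b(a), work dominated by leaves), giving O(n^(log_6 12)).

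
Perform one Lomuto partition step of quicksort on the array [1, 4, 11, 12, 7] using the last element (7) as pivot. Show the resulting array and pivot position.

Lomuto partition with pivot = 7:

Initial array: [1, 4, 11, 12, 7]

arr[0]=1 <= 7: swap with position 0, array becomes [1, 4, 11, 12, 7]
arr[1]=4 <= 7: swap with position 1, array becomes [1, 4, 11, 12, 7]
arr[2]=11 > 7: no swap
arr[3]=12 > 7: no swap

Place pivot at position 2: [1, 4, 7, 12, 11]
Pivot position: 2

After partitioning with pivot 7, the array becomes [1, 4, 7, 12, 11]. The pivot is placed at index 2. All elements to the left of the pivot are <= 7, and all elements to the right are > 7.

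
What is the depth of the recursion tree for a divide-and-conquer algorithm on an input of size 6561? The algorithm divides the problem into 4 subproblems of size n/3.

For divide and conquer with division factor 3:

Problem sizes at each level:
Level 0: 6561
Level 1: 2187
Level 2: 729
Level 3: 243
Level 4: 81
Level 5: 27
Level 6: 9
Level 7: 3
Level 8: 1

The root is level 0 and the size-1 base case is level 8 (the tree spans levels 0 through 8, i.e. 9 levels counting the root), so the depth is the number of divisions: log_3(6561) = 8

The recursion tree depth is log_3(6561) = 8. At each level, the problem size is divided by 3, so it takes 8 divisions to reduce to a base case of size 1. The algorithm makes 4 recursive calls at each level.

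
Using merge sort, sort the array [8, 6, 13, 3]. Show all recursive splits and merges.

Merge sort trace:

Split: [8, 6, 13, 3] -> [8, 6] and [13, 3]
  Split: [8, 6] -> [8] and [6]
  Merge: [8] + [6] -> [6, 8]
  Split: [13, 3] -> [13] and [3]
  Merge: [13] + [3] -> [3, 13]
Merge: [6, 8] + [3, 13] -> [3, 6, 8, 13]

Final sorted array: [3, 6, 8, 13]

The merge sort proceeds by recursively splitting the array and merging sorted halves.
After all merges, the sorted array is [3, 6, 8, 13].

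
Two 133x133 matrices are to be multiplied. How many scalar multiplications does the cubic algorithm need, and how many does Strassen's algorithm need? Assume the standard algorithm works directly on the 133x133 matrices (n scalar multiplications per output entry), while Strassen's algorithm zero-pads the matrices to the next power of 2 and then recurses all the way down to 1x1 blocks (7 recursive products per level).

Matrix multiplication for 133x133 matrices:

Strassen's algorithm requires power-of-2 dimensions. Pad 133x133 to 256x256 (next power of 2).

Standard algorithm: 133^3 = 2352637 multiplications
Strassen's algorithm: 7^(log2(256)) = 7^8 = 5764801 multiplications
Difference: 2352637 - 5764801 = -3412164 (Strassen uses MORE here due to padding overhead — for small or just-over-power-of-2 n, padding can outweigh the per-level savings)

Standard: 2352637 multiplications (133^3). Strassen: 5764801 multiplications (7^8, after padding to 256x256). Strassen reduces 8 recursive multiplications to 7 at each level.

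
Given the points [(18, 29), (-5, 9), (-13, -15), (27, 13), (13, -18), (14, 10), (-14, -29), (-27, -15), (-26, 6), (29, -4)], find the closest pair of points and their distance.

Computing all pairwise distances among 10 points:

d((18, 29), (-5, 9)) = 30.4795
d((18, 29), (-13, -15)) = 53.8238
d((18, 29), (27, 13)) = 18.3576
d((18, 29), (13, -18)) = 47.2652
d((18, 29), (14, 10)) = 19.4165
d((18, 29), (-14, -29)) = 66.242
d((18, 29), (-27, -15)) = 62.9365
d((18, 29), (-26, 6)) = 49.6488
d((18, 29), (29, -4)) = 34.7851
d((-5, 9), (-13, -15)) = 25.2982
d((-5, 9), (27, 13)) = 32.249
d((-5, 9), (13, -18)) = 32.45
d((-5, 9), (14, 10)) = 19.0263
d((-5, 9), (-14, -29)) = 39.0512
d((-5, 9), (-27, -15)) = 32.5576
d((-5, 9), (-26, 6)) = 21.2132
d((-5, 9), (29, -4)) = 36.4005
d((-13, -15), (27, 13)) = 48.8262
d((-13, -15), (13, -18)) = 26.1725
d((-13, -15), (14, 10)) = 36.7967
d((-13, -15), (-14, -29)) = 14.0357
d((-13, -15), (-27, -15)) = 14.0
d((-13, -15), (-26, 6)) = 24.6982
d((-13, -15), (29, -4)) = 43.4166
d((27, 13), (13, -18)) = 34.0147
d((27, 13), (14, 10)) = 13.3417 <-- minimum
d((27, 13), (-14, -29)) = 58.6941
d((27, 13), (-27, -15)) = 60.8276
d((27, 13), (-26, 6)) = 53.4603
d((27, 13), (29, -4)) = 17.1172
d((13, -18), (14, 10)) = 28.0179
d((13, -18), (-14, -29)) = 29.1548
d((13, -18), (-27, -15)) = 40.1123
d((13, -18), (-26, 6)) = 45.793
d((13, -18), (29, -4)) = 21.2603
d((14, 10), (-14, -29)) = 48.0104
d((14, 10), (-27, -15)) = 48.0208
d((14, 10), (-26, 6)) = 40.1995
d((14, 10), (29, -4)) = 20.5183
d((-14, -29), (-27, -15)) = 19.105
d((-14, -29), (-26, 6)) = 37.0
d((-14, -29), (29, -4)) = 49.7393
d((-27, -15), (-26, 6)) = 21.0238
d((-27, -15), (29, -4)) = 57.0701
d((-26, 6), (29, -4)) = 55.9017

Closest pair: (27, 13) and (14, 10) with distance 13.3417

The closest pair is (27, 13) and (14, 10) with Euclidean distance 13.3417. For 10 points, brute-force pairwise comparison is shown above. For large n, the divide-and-conquer algorithm (sort by x, recurse on halves, check the dividing strip) achieves O(n log n).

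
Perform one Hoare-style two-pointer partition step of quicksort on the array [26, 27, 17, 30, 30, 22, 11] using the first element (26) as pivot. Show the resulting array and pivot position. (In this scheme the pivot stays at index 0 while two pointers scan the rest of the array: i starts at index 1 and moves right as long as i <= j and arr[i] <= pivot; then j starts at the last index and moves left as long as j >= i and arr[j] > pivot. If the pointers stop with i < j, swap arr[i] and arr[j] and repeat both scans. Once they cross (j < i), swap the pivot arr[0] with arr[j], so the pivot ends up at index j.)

Hoare-style two-pointer partition with pivot = 26:

Initial array: [26, 27, 17, 30, 30, 22, 11]

Pointers start at i = 1, j = 6.
i stops at index 1 (arr[1]=27 > 26), j stops at index 6 (arr[6]=11 <= 26): swap arr[1] and arr[6], array becomes [26, 11, 17, 30, 30, 22, 27]
i stops at index 3 (arr[3]=30 > 26), j stops at index 5 (arr[5]=22 <= 26): swap arr[3] and arr[5], array becomes [26, 11, 17, 22, 30, 30, 27]
i ends at 4, j ends at 3: the pointers have crossed (j < i), so scanning stops.

Swap pivot arr[0] with arr[3] to place pivot at position 3: [22, 11, 17, 26, 30, 30, 27]
Pivot position: 3

After partitioning with pivot 26, the array becomes [22, 11, 17, 26, 30, 30, 27]. The pivot is placed at index 3. All elements to the left of the pivot are <= 26, and all elements to the right are > 26.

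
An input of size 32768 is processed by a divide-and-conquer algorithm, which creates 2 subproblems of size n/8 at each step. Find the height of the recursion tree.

For divide and conquer with division factor 8:

Problem sizes at each level:
Level 0: 32768
Level 1: 4096
Level 2: 512
Level 3: 64
Level 4: 8
Level 5: 1

The root is level 0 and the size-1 base case is level 5 (the tree spans levels 0 through 5, i.e. 6 levels counting the root), so the depth is the number of divisions: log_8(32768) = 5

The recursion tree depth is log_8(32768) = 5. At each level, the problem size is divided by 8, so it takes 5 divisions to reduce to a base case of size 1. The algorithm makes 2 recursive calls at each level.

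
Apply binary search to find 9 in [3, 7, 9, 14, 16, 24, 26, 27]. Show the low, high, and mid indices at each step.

Binary search for 9 in [3, 7, 9, 14, 16, 24, 26, 27]:

lo=0, hi=7, mid=3, arr[mid]=14 -> 14 > 9, search left half
lo=0, hi=2, mid=1, arr[mid]=7 -> 7 < 9, search right half
lo=2, hi=2, mid=2, arr[mid]=9 -> Found target at index 2!

Binary search finds 9 at index 2 after 3 comparisons. The search repeatedly halves the search space by comparing with the middle element.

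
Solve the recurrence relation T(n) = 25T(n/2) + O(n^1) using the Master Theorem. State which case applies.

Master Theorem for T(n) = 25T(n/2) + O(n^1):

a = 25, b = 2, c = 1
log_b(a) = log_2(25) = 4.6439

Case 1: c = 1 < log_2(25) = 4.6439
T(n) = O(n^(log_2 25))

For T(n) = 25T(n/2) + O(n^1): log_2(25) = 4.6439. This is Case 1 of the Master Theorem (c < log_b(a), work dominated by leaves), giving O(n^(log_2 25)).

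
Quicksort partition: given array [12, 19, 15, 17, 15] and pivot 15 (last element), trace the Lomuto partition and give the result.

Lomuto partition with pivot = 15:

Initial array: [12, 19, 15, 17, 15]

arr[0]=12 <= 15: swap with position 0, array becomes [12, 19, 15, 17, 15]
arr[1]=19 > 15: no swap
arr[2]=15 <= 15: swap with position 1, array becomes [12, 15, 19, 17, 15]
arr[3]=17 > 15: no swap

Place pivot at position 2: [12, 15, 15, 17, 19]
Pivot position: 2

After partitioning with pivot 15, the array becomes [12, 15, 15, 17, 19]. The pivot is placed at index 2. All elements to the left of the pivot are <= 15, and all elements to the right are > 15.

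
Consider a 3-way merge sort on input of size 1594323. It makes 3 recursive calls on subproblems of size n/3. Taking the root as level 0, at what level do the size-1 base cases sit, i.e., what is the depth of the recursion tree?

For divide and conquer with division factor 3:

Problem sizes at each level:
Level 0: 1594323
Level 1: 531441
Level 2: 177147
Level 3: 59049
Level 4: 19683
Level 5: 6561
Level 6: 2187
Level 7: 729
Level 8: 243
Level 9: 81
Level 10: 27
Level 11: 9
Level 12: 3
Level 13: 1

The root is level 0 and the size-1 base case is level 13 (the tree spans levels 0 through 13, i.e. 14 levels counting the root), so the depth is the number of divisions: log_3(1594323) = 13

The recursion tree depth is log_3(1594323) = 13. At each level, the problem size is divided by 3, so it takes 13 divisions to reduce to a base case of size 1. The algorithm makes 3 recursive calls at each level.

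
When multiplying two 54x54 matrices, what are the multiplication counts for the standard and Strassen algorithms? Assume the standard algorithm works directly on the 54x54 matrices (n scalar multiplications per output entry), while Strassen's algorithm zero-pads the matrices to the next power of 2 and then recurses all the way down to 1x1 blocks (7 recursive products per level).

Matrix multiplication for 54x54 matrices:

Strassen's algorithm requires power-of-2 dimensions. Pad 54x54 to 64x64 (next power of 2).

Standard algorithm: 54^3 = 157464 multiplications
Strassen's algorithm: 7^(log2(64)) = 7^6 = 117649 multiplications
Savings: 157464 - 117649 = 39815 multiplications

Standard: 157464 multiplications (54^3). Strassen: 117649 multiplications (7^6, after padding to 64x64). Strassen reduces 8 recursive multiplications to 7 at each level.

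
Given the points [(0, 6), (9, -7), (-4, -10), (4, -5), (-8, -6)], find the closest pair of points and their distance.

Computing all pairwise distances among 5 points:

d((0, 6), (9, -7)) = 15.8114
d((0, 6), (-4, -10)) = 16.4924
d((0, 6), (4, -5)) = 11.7047
d((0, 6), (-8, -6)) = 14.4222
d((9, -7), (-4, -10)) = 13.3417
d((9, -7), (4, -5)) = 5.3852 <-- minimum
d((9, -7), (-8, -6)) = 17.0294
d((-4, -10), (4, -5)) = 9.434
d((-4, -10), (-8, -6)) = 5.6569
d((4, -5), (-8, -6)) = 12.0416

Closest pair: (9, -7) and (4, -5) with distance 5.3852

The closest pair is (9, -7) and (4, -5) with Euclidean distance 5.3852. For 5 points, brute-force pairwise comparison is shown above. For large n, the divide-and-conquer algorithm (sort by x, recurse on halves, check the dividing strip) achieves O(n log n).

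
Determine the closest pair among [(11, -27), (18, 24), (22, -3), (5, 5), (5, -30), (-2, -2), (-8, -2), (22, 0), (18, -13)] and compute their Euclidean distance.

Computing all pairwise distances among 9 points:

d((11, -27), (18, 24)) = 51.4782
d((11, -27), (22, -3)) = 26.4008
d((11, -27), (5, 5)) = 32.5576
d((11, -27), (5, -30)) = 6.7082
d((11, -27), (-2, -2)) = 28.178
d((11, -27), (-8, -2)) = 31.4006
d((11, -27), (22, 0)) = 29.1548
d((11, -27), (18, -13)) = 15.6525
d((18, 24), (22, -3)) = 27.2947
d((18, 24), (5, 5)) = 23.0217
d((18, 24), (5, -30)) = 55.5428
d((18, 24), (-2, -2)) = 32.8024
d((18, 24), (-8, -2)) = 36.7696
d((18, 24), (22, 0)) = 24.3311
d((18, 24), (18, -13)) = 37.0
d((22, -3), (5, 5)) = 18.7883
d((22, -3), (5, -30)) = 31.9061
d((22, -3), (-2, -2)) = 24.0208
d((22, -3), (-8, -2)) = 30.0167
d((22, -3), (22, 0)) = 3.0 <-- minimum
d((22, -3), (18, -13)) = 10.7703
d((5, 5), (5, -30)) = 35.0
d((5, 5), (-2, -2)) = 9.8995
d((5, 5), (-8, -2)) = 14.7648
d((5, 5), (22, 0)) = 17.72
d((5, 5), (18, -13)) = 22.2036
d((5, -30), (-2, -2)) = 28.8617
d((5, -30), (-8, -2)) = 30.8707
d((5, -30), (22, 0)) = 34.4819
d((5, -30), (18, -13)) = 21.4009
d((-2, -2), (-8, -2)) = 6.0
d((-2, -2), (22, 0)) = 24.0832
d((-2, -2), (18, -13)) = 22.8254
d((-8, -2), (22, 0)) = 30.0666
d((-8, -2), (18, -13)) = 28.2312
d((22, 0), (18, -13)) = 13.6015

Closest pair: (22, -3) and (22, 0) with distance 3.0

The closest pair is (22, -3) and (22, 0) with Euclidean distance 3.0. For 9 points, brute-force pairwise comparison is shown above. For large n, the divide-and-conquer algorithm (sort by x, recurse on halves, check the dividing strip) achieves O(n log n).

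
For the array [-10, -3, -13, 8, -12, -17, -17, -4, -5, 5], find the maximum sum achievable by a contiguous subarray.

Using Kadane's algorithm on [-10, -3, -13, 8, -12, -17, -17, -4, -5, 5]:

Scanning through the array:
Position 1 (value -3): max_ending_here = -3, max_so_far = -3
Position 2 (value -13): max_ending_here = -13, max_so_far = -3
Position 3 (value 8): max_ending_here = 8, max_so_far = 8
Position 4 (value -12): max_ending_here = -4, max_so_far = 8
Position 5 (value -17): max_ending_here = -17, max_so_far = 8
Position 6 (value -17): max_ending_here = -17, max_so_far = 8
Position 7 (value -4): max_ending_here = -4, max_so_far = 8
Position 8 (value -5): max_ending_here = -5, max_so_far = 8
Position 9 (value 5): max_ending_here = 5, max_so_far = 8

Maximum subarray: [8]
Maximum sum: 8

The maximum subarray is [8] with sum 8. This subarray runs from index 3 to index 3.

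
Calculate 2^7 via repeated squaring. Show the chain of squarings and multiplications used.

Computing 2^7 by squaring (build up from 2^1; each line after the first costs one multiplication):

2^1 = 2
2^2 = (2^1)^2 = 2^2 = 4
2^3 = 2 * 2^2 = 2 * 4 = 8
2^6 = (2^3)^2 = 8^2 = 64
2^7 = 2 * 2^6 = 2 * 64 = 128

Result: 128
Multiplications needed: 4 (4 lines after 2^1)

2^7 = 128. Using exponentiation by squaring, this requires 4 multiplications. The key idea: if the exponent is even, square the half-power; if odd, multiply by the base once.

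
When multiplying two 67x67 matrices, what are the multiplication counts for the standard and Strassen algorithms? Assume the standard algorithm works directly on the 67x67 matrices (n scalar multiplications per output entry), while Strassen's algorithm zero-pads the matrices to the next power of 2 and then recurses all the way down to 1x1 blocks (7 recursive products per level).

Matrix multiplication for 67x67 matrices:

Strassen's algorithm requires power-of-2 dimensions. Pad 67x67 to 128x128 (next power of 2).

Standard algorithm: 67^3 = 300763 multiplications
Strassen's algorithm: 7^(log2(128)) = 7^7 = 823543 multiplications
Difference: 300763 - 823543 = -522780 (Strassen uses MORE here due to padding overhead — for small or just-over-power-of-2 n, padding can outweigh the per-level savings)

Standard: 300763 multiplications (67^3). Strassen: 823543 multiplications (7^7, after padding to 128x128). Strassen reduces 8 recursive multiplications to 7 at each level.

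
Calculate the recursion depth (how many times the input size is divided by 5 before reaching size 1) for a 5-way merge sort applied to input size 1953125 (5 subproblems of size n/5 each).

For divide and conquer with division factor 5:

Problem sizes at each level:
Level 0: 1953125
Level 1: 390625
Level 2: 78125
Level 3: 15625
Level 4: 3125
Level 5: 625
Level 6: 125
Level 7: 25
Level 8: 5
Level 9: 1

The root is level 0 and the size-1 base case is level 9 (the tree spans levels 0 through 9, i.e. 10 levels counting the root), so the depth is the number of divisions: log_5(1953125) = 9

The recursion tree depth is log_5(1953125) = 9. At each level, the problem size is divided by 5, so it takes 9 divisions to reduce to a base case of size 1. The algorithm makes 5 recursive calls at each level.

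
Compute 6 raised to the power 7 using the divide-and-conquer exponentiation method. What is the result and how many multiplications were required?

Computing 6^7 by squaring (build up from 6^1; each line after the first costs one multiplication):

6^1 = 6
6^2 = (6^1)^2 = 6^2 = 36
6^3 = 6 * 6^2 = 6 * 36 = 216
6^6 = (6^3)^2 = 216^2 = 46656
6^7 = 6 * 6^6 = 6 * 46656 = 279936

Result: 279936
Multiplications needed: 4 (4 lines after 6^1)

6^7 = 279936. Using exponentiation by squaring, this requires 4 multiplications. The key idea: if the exponent is even, square the half-power; if odd, multiply by the base once.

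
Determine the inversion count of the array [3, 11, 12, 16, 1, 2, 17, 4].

Finding inversions in [3, 11, 12, 16, 1, 2, 17, 4]:

(0, 4): arr[0]=3 > arr[4]=1
(0, 5): arr[0]=3 > arr[5]=2
(1, 4): arr[1]=11 > arr[4]=1
(1, 5): arr[1]=11 > arr[5]=2
(1, 7): arr[1]=11 > arr[7]=4
(2, 4): arr[2]=12 > arr[4]=1
(2, 5): arr[2]=12 > arr[5]=2
(2, 7): arr[2]=12 > arr[7]=4
(3, 4): arr[3]=16 > arr[4]=1
(3, 5): arr[3]=16 > arr[5]=2
(3, 7): arr[3]=16 > arr[7]=4
(6, 7): arr[6]=17 > arr[7]=4

Total inversions: 12

The array has 12 inversion(s): (0,4), (0,5), (1,4), (1,5), (1,7), (2,4), (2,5), (2,7), (3,4), (3,5), (3,7), (6,7). Each pair (i,j) satisfies i < j and arr[i] > arr[j].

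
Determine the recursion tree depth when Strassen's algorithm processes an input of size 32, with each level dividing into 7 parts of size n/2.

For divide and conquer with division factor 2:

Problem sizes at each level:
Level 0: 32
Level 1: 16
Level 2: 8
Level 3: 4
Level 4: 2
Level 5: 1

The root is level 0 and the size-1 base case is level 5 (the tree spans levels 0 through 5, i.e. 6 levels counting the root), so the depth is the number of divisions: log_2(32) = 5

The recursion tree depth is log_2(32) = 5. At each level, the problem size is divided by 2, so it takes 5 divisions to reduce to a base case of size 1. The algorithm makes 7 recursive calls at each level.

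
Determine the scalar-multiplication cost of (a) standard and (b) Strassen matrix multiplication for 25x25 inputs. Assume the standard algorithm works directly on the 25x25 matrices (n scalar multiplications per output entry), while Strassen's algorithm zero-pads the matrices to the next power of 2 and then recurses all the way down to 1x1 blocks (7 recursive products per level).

Matrix multiplication for 25x25 matrices:

Strassen's algorithm requires power-of-2 dimensions. Pad 25x25 to 32x32 (next power of 2).

Standard algorithm: 25^3 = 15625 multiplications
Strassen's algorithm: 7^(log2(32)) = 7^5 = 16807 multiplications
Difference: 15625 - 16807 = -1182 (Strassen uses MORE here due to padding overhead — for small or just-over-power-of-2 n, padding can outweigh the per-level savings)

Standard: 15625 multiplications (25^3). Strassen: 16807 multiplications (7^5, after padding to 32x32). Strassen reduces 8 recursive multiplications to 7 at each level.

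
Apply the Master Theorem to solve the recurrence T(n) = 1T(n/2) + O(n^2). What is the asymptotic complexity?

Master Theorem for T(n) = 1T(n/2) + O(n^2):

a = 1, b = 2, c = 2
log_b(a) = log_2(1) = 0.0000

Case 3: c = 2 > log_2(1) = 0.0000
T(n) = O(n^2) = O(n^2)

For T(n) = 1T(n/2) + O(n^2): log_2(1) = 0.0000. This is Case 3 of the Master Theorem (c > log_b(a), work dominated by root), giving O(n^2).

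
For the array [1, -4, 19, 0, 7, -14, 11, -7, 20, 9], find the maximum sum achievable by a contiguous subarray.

Using Kadane's algorithm on [1, -4, 19, 0, 7, -14, 11, -7, 20, 9]:

Scanning through the array:
Position 1 (value -4): max_ending_here = -3, max_so_far = 1
Position 2 (value 19): max_ending_here = 19, max_so_far = 19
Position 3 (value 0): max_ending_here = 19, max_so_far = 19
Position 4 (value 7): max_ending_here = 26, max_so_far = 26
Position 5 (value -14): max_ending_here = 12, max_so_far = 26
Position 6 (value 11): max_ending_here = 23, max_so_far = 26
Position 7 (value -7): max_ending_here = 16, max_so_far = 26
Position 8 (value 20): max_ending_here = 36, max_so_far = 36
Position 9 (value 9): max_ending_here = 45, max_so_far = 45

Maximum subarray: [19, 0, 7, -14, 11, -7, 20, 9]
Maximum sum: 45

The maximum subarray is [19, 0, 7, -14, 11, -7, 20, 9] with sum 45. This subarray runs from index 2 to index 9.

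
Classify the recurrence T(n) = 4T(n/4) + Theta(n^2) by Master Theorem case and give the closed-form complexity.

Master Theorem for T(n) = 4T(n/4) + O(n^2):

a = 4, b = 4, c = 2
log_b(a) = log_4(4) = 1.0000

Case 3: c = 2 > log_4(4) = 1.0000
T(n) = O(n^2) = O(n^2)

For T(n) = 4T(n/4) + O(n^2): log_4(4) = 1.0000. This is Case 3 of the Master Theorem (c > log_b(a), work dominated by root), giving O(n^2).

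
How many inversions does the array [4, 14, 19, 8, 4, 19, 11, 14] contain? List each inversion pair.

Finding inversions in [4, 14, 19, 8, 4, 19, 11, 14]:

(1, 3): arr[1]=14 > arr[3]=8
(1, 4): arr[1]=14 > arr[4]=4
(1, 6): arr[1]=14 > arr[6]=11
(2, 3): arr[2]=19 > arr[3]=8
(2, 4): arr[2]=19 > arr[4]=4
(2, 6): arr[2]=19 > arr[6]=11
(2, 7): arr[2]=19 > arr[7]=14
(3, 4): arr[3]=8 > arr[4]=4
(5, 6): arr[5]=19 > arr[6]=11
(5, 7): arr[5]=19 > arr[7]=14

Total inversions: 10

The array has 10 inversion(s): (1,3), (1,4), (1,6), (2,3), (2,4), (2,6), (2,7), (3,4), (5,6), (5,7). Each pair (i,j) satisfies i < j and arr[i] > arr[j].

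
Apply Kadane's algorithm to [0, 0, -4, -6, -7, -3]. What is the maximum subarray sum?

Using Kadane's algorithm on [0, 0, -4, -6, -7, -3]:

Scanning through the array:
Position 1 (value 0): max_ending_here = 0, max_so_far = 0
Position 2 (value -4): max_ending_here = -4, max_so_far = 0
Position 3 (value -6): max_ending_here = -6, max_so_far = 0
Position 4 (value -7): max_ending_here = -7, max_so_far = 0
Position 5 (value -3): max_ending_here = -3, max_so_far = 0

Maximum subarray: [0]
Maximum sum: 0

The maximum subarray is [0] with sum 0. This subarray runs from index 0 to index 0.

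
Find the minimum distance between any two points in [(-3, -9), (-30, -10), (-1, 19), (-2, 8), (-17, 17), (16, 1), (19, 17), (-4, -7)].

Computing all pairwise distances among 8 points:

d((-3, -9), (-30, -10)) = 27.0185
d((-3, -9), (-1, 19)) = 28.0713
d((-3, -9), (-2, 8)) = 17.0294
d((-3, -9), (-17, 17)) = 29.5296
d((-3, -9), (16, 1)) = 21.4709
d((-3, -9), (19, 17)) = 34.0588
d((-3, -9), (-4, -7)) = 2.2361 <-- minimum
d((-30, -10), (-1, 19)) = 41.0122
d((-30, -10), (-2, 8)) = 33.2866
d((-30, -10), (-17, 17)) = 29.9666
d((-30, -10), (16, 1)) = 47.2969
d((-30, -10), (19, 17)) = 55.9464
d((-30, -10), (-4, -7)) = 26.1725
d((-1, 19), (-2, 8)) = 11.0454
d((-1, 19), (-17, 17)) = 16.1245
d((-1, 19), (16, 1)) = 24.7588
d((-1, 19), (19, 17)) = 20.0998
d((-1, 19), (-4, -7)) = 26.1725
d((-2, 8), (-17, 17)) = 17.4929
d((-2, 8), (16, 1)) = 19.3132
d((-2, 8), (19, 17)) = 22.8473
d((-2, 8), (-4, -7)) = 15.1327
d((-17, 17), (16, 1)) = 36.6742
d((-17, 17), (19, 17)) = 36.0
d((-17, 17), (-4, -7)) = 27.2947
d((16, 1), (19, 17)) = 16.2788
d((16, 1), (-4, -7)) = 21.5407
d((19, 17), (-4, -7)) = 33.2415

Closest pair: (-3, -9) and (-4, -7) with distance 2.2361

The closest pair is (-3, -9) and (-4, -7) with Euclidean distance 2.2361. For 8 points, brute-force pairwise comparison is shown above. For large n, the divide-and-conquer algorithm (sort by x, recurse on halves, check the dividing strip) achieves O(n log n).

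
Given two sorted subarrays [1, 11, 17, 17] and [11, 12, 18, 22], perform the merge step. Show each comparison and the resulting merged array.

Merging process:

Compare 1 vs 11: take 1 from left. Merged: [1]
Compare 11 vs 11: take 11 from left. Merged: [1, 11]
Compare 17 vs 11: take 11 from right. Merged: [1, 11, 11]
Compare 17 vs 12: take 12 from right. Merged: [1, 11, 11, 12]
Compare 17 vs 18: take 17 from left. Merged: [1, 11, 11, 12, 17]
Compare 17 vs 18: take 17 from left. Merged: [1, 11, 11, 12, 17, 17]
Append remaining from right: [18, 22]. Merged: [1, 11, 11, 12, 17, 17, 18, 22]

Final merged array: [1, 11, 11, 12, 17, 17, 18, 22]
Total comparisons: 6

The merged array is [1, 11, 11, 12, 17, 17, 18, 22], requiring 6 comparisons. The merge step runs in O(n) time where n is the total number of elements.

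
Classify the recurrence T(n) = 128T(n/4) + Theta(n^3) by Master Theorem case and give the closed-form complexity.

Master Theorem for T(n) = 128T(n/4) + O(n^3):

a = 128, b = 4, c = 3
log_b(a) = log_4(128) = 3.5000

Case 1: c = 3 < log_4(128) = 3.5000
T(n) = O(n^(log_4 128))

For T(n) = 128T(n/4) + O(n^3): log_4(128) = 3.5000. This is Case 1 of the Master Theorem (c < log_b(a), work dominated by leaves), giving O(n^(log_4 128)).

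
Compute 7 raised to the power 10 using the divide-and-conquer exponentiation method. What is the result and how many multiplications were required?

Computing 7^10 by squaring (build up from 7^1; each line after the first costs one multiplication):

7^1 = 7
7^2 = (7^1)^2 = 7^2 = 49
7^4 = (7^2)^2 = 49^2 = 2401
7^5 = 7 * 7^4 = 7 * 2401 = 16807
7^10 = (7^5)^2 = 16807^2 = 282475249

Result: 282475249
Multiplications needed: 4 (4 lines after 7^1)

7^10 = 282475249. Using exponentiation by squaring, this requires 4 multiplications. The key idea: if the exponent is even, square the half-power; if odd, multiply by the base once.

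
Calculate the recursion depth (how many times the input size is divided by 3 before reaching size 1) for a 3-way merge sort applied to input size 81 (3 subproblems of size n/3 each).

For divide and conquer with division factor 3:

Problem sizes at each level:
Level 0: 81
Level 1: 27
Level 2: 9
Level 3: 3
Level 4: 1

The root is level 0 and the size-1 base case is level 4 (the tree spans levels 0 through 4, i.e. 5 levels counting the root), so the depth is the number of divisions: log_3(81) = 4

The recursion tree depth is log_3(81) = 4. At each level, the problem size is divided by 3, so it takes 4 divisions to reduce to a base case of size 1. The algorithm makes 3 recursive calls at each level.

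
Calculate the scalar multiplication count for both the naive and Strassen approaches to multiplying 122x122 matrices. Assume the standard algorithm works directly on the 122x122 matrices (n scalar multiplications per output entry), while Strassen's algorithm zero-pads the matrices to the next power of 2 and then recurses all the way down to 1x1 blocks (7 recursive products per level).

Matrix multiplication for 122x122 matrices:

Strassen's algorithm requires power-of-2 dimensions. Pad 122x122 to 128x128 (next power of 2).

Standard algorithm: 122^3 = 1815848 multiplications
Strassen's algorithm: 7^(log2(128)) = 7^7 = 823543 multiplications
Savings: 1815848 - 823543 = 992305 multiplications

Standard: 1815848 multiplications (122^3). Strassen: 823543 multiplications (7^7, after padding to 128x128). Strassen reduces 8 recursive multiplications to 7 at each level.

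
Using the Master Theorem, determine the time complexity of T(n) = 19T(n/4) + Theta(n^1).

Master Theorem for T(n) = 19T(n/4) + O(n^1):

a = 19, b = 4, c = 1
log_b(a) = log_4(19) = 2.1240

Case 1: c = 1 < log_4(19) = 2.1240
T(n) = O(n^(log_4 19))

For T(n) = 19T(n/4) + O(n^1): log_4(19) = 2.1240. This is Case 1 of the Master Theorem (c < log_b(a), work dominated by leaves), giving O(n^(log_4 19)).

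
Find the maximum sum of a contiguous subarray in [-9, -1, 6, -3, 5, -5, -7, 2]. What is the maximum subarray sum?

Using Kadane's algorithm on [-9, -1, 6, -3, 5, -5, -7, 2]:

Scanning through the array:
Position 1 (value -1): max_ending_here = -1, max_so_far = -1
Position 2 (value 6): max_ending_here = 6, max_so_far = 6
Position 3 (value -3): max_ending_here = 3, max_so_far = 6
Position 4 (value 5): max_ending_here = 8, max_so_far = 8
Position 5 (value -5): max_ending_here = 3, max_so_far = 8
Position 6 (value -7): max_ending_here = -4, max_so_far = 8
Position 7 (value 2): max_ending_here = 2, max_so_far = 8

Maximum subarray: [6, -3, 5]
Maximum sum: 8

The maximum subarray is [6, -3, 5] with sum 8. This subarray runs from index 2 to index 4.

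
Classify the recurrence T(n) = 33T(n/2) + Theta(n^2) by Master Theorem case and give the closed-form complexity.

Master Theorem for T(n) = 33T(n/2) + O(n^2):

a = 33, b = 2, c = 2
log_b(a) = log_2(33) = 5.0444

Case 1: c = 2 < log_2(33) = 5.0444
T(n) = O(n^(log_2 33))

For T(n) = 33T(n/2) + O(n^2): log_2(33) = 5.0444. This is Case 1 of the Master Theorem (c < log_b(a), work dominated by leaves), giving O(n^(log_2 33)).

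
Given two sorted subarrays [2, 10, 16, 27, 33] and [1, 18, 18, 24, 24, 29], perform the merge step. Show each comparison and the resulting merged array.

Merging process:

Compare 2 vs 1: take 1 from right. Merged: [1]
Compare 2 vs 18: take 2 from left. Merged: [1, 2]
Compare 10 vs 18: take 10 from left. Merged: [1, 2, 10]
Compare 16 vs 18: take 16 from left. Merged: [1, 2, 10, 16]
Compare 27 vs 18: take 18 from right. Merged: [1, 2, 10, 16, 18]
Compare 27 vs 18: take 18 from right. Merged: [1, 2, 10, 16, 18, 18]
Compare 27 vs 24: take 24 from right. Merged: [1, 2, 10, 16, 18, 18, 24]
Compare 27 vs 24: take 24 from right. Merged: [1, 2, 10, 16, 18, 18, 24, 24]
Compare 27 vs 29: take 27 from left. Merged: [1, 2, 10, 16, 18, 18, 24, 24, 27]
Compare 33 vs 29: take 29 from right. Merged: [1, 2, 10, 16, 18, 18, 24, 24, 27, 29]
Append remaining from left: [33]. Merged: [1, 2, 10, 16, 18, 18, 24, 24, 27, 29, 33]

Final merged array: [1, 2, 10, 16, 18, 18, 24, 24, 27, 29, 33]
Total comparisons: 10

The merged array is [1, 2, 10, 16, 18, 18, 24, 24, 27, 29, 33], requiring 10 comparisons. The merge step runs in O(n) time where n is the total number of elements.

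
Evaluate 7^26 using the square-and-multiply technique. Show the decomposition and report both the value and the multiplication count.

Computing 7^26 by squaring (build up from 7^1; each line after the first costs one multiplication):

7^1 = 7
7^2 = (7^1)^2 = 7^2 = 49
7^3 = 7 * 7^2 = 7 * 49 = 343
7^6 = (7^3)^2 = 343^2 = 117649
7^12 = (7^6)^2 = 117649^2 = 13841287201
7^13 = 7 * 7^12 = 7 * 13841287201 = 96889010407
7^26 = (7^13)^2 = 96889010407^2 = 9387480337647754305649

Result: 9387480337647754305649
Multiplications needed: 6 (6 lines after 7^1)

7^26 = 9387480337647754305649. Using exponentiation by squaring, this requires 6 multiplications. The key idea: if the exponent is even, square the half-power; if odd, multiply by the base once.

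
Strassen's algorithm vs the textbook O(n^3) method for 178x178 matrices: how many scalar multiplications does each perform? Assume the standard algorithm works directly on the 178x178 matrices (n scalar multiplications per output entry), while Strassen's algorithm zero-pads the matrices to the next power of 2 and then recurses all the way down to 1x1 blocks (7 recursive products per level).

Matrix multiplication for 178x178 matrices:

Strassen's algorithm requires power-of-2 dimensions. Pad 178x178 to 256x256 (next power of 2).

Standard algorithm: 178^3 = 5639752 multiplications
Strassen's algorithm: 7^(log2(256)) = 7^8 = 5764801 multiplications
Difference: 5639752 - 5764801 = -125049 (Strassen uses MORE here due to padding overhead — for small or just-over-power-of-2 n, padding can outweigh the per-level savings)

Standard: 5639752 multiplications (178^3). Strassen: 5764801 multiplications (7^8, after padding to 256x256). Strassen reduces 8 recursive multiplications to 7 at each level.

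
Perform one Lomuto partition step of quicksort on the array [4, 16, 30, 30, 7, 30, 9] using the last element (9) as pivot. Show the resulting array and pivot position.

Lomuto partition with pivot = 9:

Initial array: [4, 16, 30, 30, 7, 30, 9]

arr[0]=4 <= 9: swap with position 0, array becomes [4, 16, 30, 30, 7, 30, 9]
arr[1]=16 > 9: no swap
arr[2]=30 > 9: no swap
arr[3]=30 > 9: no swap
arr[4]=7 <= 9: swap with position 1, array becomes [4, 7, 30, 30, 16, 30, 9]
arr[5]=30 > 9: no swap

Place pivot at position 2: [4, 7, 9, 30, 16, 30, 30]
Pivot position: 2

After partitioning with pivot 9, the array becomes [4, 7, 9, 30, 16, 30, 30]. The pivot is placed at index 2. All elements to the left of the pivot are <= 9, and all elements to the right are > 9.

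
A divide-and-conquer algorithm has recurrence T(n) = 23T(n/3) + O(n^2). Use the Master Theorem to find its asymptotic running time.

Master Theorem for T(n) = 23T(n/3) + O(n^2):

a = 23, b = 3, c = 2
log_b(a) = log_3(23) = 2.8540

Case 1: c = 2 < log_3(23) = 2.8540
T(n) = O(n^(log_3 23))

For T(n) = 23T(n/3) + O(n^2): log_3(23) = 2.8540. This is Case 1 of the Master Theorem (c < log_b(a), work dominated by leaves), giving O(n^(log_3 23)).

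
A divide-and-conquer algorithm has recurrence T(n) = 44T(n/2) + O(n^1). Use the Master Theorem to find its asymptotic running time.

Master Theorem for T(n) = 44T(n/2) + O(n^1):

a = 44, b = 2, c = 1
log_b(a) = log_2(44) = 5.4594

Case 1: c = 1 < log_2(44) = 5.4594
T(n) = O(n^(log_2 44))

For T(n) = 44T(n/2) + O(n^1): log_2(44) = 5.4594. This is Case 1 of the Master Theorem (c < log_b(a), work dominated by leaves), giving O(n^(log_2 44)).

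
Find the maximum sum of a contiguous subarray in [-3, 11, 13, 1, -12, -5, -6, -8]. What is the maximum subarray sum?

Using Kadane's algorithm on [-3, 11, 13, 1, -12, -5, -6, -8]:

Scanning through the array:
Position 1 (value 11): max_ending_here = 11, max_so_far = 11
Position 2 (value 13): max_ending_here = 24, max_so_far = 24
Position 3 (value 1): max_ending_here = 25, max_so_far = 25
Position 4 (value -12): max_ending_here = 13, max_so_far = 25
Position 5 (value -5): max_ending_here = 8, max_so_far = 25
Position 6 (value -6): max_ending_here = 2, max_so_far = 25
Position 7 (value -8): max_ending_here = -6, max_so_far = 25

Maximum subarray: [11, 13, 1]
Maximum sum: 25

The maximum subarray is [11, 13, 1] with sum 25. This subarray runs from index 1 to index 3.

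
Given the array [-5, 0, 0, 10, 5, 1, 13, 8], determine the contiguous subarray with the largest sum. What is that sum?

Using Kadane's algorithm on [-5, 0, 0, 10, 5, 1, 13, 8]:

Scanning through the array:
Position 1 (value 0): max_ending_here = 0, max_so_far = 0
Position 2 (value 0): max_ending_here = 0, max_so_far = 0
Position 3 (value 10): max_ending_here = 10, max_so_far = 10
Position 4 (value 5): max_ending_here = 15, max_so_far = 15
Position 5 (value 1): max_ending_here = 16, max_so_far = 16
Position 6 (value 13): max_ending_here = 29, max_so_far = 29
Position 7 (value 8): max_ending_here = 37, max_so_far = 37

Maximum subarray: [0, 0, 10, 5, 1, 13, 8]
Maximum sum: 37

The maximum subarray is [0, 0, 10, 5, 1, 13, 8] with sum 37. This subarray runs from index 1 to index 7.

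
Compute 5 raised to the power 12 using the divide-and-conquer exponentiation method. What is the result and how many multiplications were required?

Computing 5^12 by squaring (build up from 5^1; each line after the first costs one multiplication):

5^1 = 5
5^2 = (5^1)^2 = 5^2 = 25
5^3 = 5 * 5^2 = 5 * 25 = 125
5^6 = (5^3)^2 = 125^2 = 15625
5^12 = (5^6)^2 = 15625^2 = 244140625

Result: 244140625
Multiplications needed: 4 (4 lines after 5^1)

5^12 = 244140625. Using exponentiation by squaring, this requires 4 multiplications. The key idea: if the exponent is even, square the half-power; if odd, multiply by the base once.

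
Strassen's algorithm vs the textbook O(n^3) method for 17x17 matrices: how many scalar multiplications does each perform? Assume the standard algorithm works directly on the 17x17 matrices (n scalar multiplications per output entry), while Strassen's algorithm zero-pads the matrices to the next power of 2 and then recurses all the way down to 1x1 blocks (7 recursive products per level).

Matrix multiplication for 17x17 matrices:

Strassen's algorithm requires power-of-2 dimensions. Pad 17x17 to 32x32 (next power of 2).

Standard algorithm: 17^3 = 4913 multiplications
Strassen's algorithm: 7^(log2(32)) = 7^5 = 16807 multiplications
Difference: 4913 - 16807 = -11894 (Strassen uses MORE here due to padding overhead — for small or just-over-power-of-2 n, padding can outweigh the per-level savings)

Standard: 4913 multiplications (17^3). Strassen: 16807 multiplications (7^5, after padding to 32x32). Strassen reduces 8 recursive multiplications to 7 at each level.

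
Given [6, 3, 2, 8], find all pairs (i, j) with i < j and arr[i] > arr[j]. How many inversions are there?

Finding inversions in [6, 3, 2, 8]:

(0, 1): arr[0]=6 > arr[1]=3
(0, 2): arr[0]=6 > arr[2]=2
(1, 2): arr[1]=3 > arr[2]=2

Total inversions: 3

The array has 3 inversion(s): (0,1), (0,2), (1,2). Each pair (i,j) satisfies i < j and arr[i] > arr[j].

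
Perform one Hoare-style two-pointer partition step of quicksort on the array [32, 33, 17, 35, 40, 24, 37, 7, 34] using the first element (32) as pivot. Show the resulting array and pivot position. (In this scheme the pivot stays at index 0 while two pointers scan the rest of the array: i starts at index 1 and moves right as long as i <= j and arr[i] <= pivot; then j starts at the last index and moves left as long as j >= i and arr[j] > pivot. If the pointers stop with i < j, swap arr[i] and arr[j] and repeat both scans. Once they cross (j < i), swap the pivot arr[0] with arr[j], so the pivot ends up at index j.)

Hoare-style two-pointer partition with pivot = 32:

Initial array: [32, 33, 17, 35, 40, 24, 37, 7, 34]

Pointers start at i = 1, j = 8.
i stops at index 1 (arr[1]=33 > 32), j stops at index 7 (arr[7]=7 <= 32): swap arr[1] and arr[7], array becomes [32, 7, 17, 35, 40, 24, 37, 33, 34]
i stops at index 3 (arr[3]=35 > 32), j stops at index 5 (arr[5]=24 <= 32): swap arr[3] and arr[5], array becomes [32, 7, 17, 24, 40, 35, 37, 33, 34]
i ends at 4, j ends at 3: the pointers have crossed (j < i), so scanning stops.

Swap pivot arr[0] with arr[3] to place pivot at position 3: [24, 7, 17, 32, 40, 35, 37, 33, 34]
Pivot position: 3

After partitioning with pivot 32, the array becomes [24, 7, 17, 32, 40, 35, 37, 33, 34]. The pivot is placed at index 3. All elements to the left of the pivot are <= 32, and all elements to the right are > 32.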